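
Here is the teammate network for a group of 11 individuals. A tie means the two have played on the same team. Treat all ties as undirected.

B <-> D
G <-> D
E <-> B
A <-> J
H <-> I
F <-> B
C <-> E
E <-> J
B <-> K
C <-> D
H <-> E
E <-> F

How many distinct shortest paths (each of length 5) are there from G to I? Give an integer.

The shortest distance is 5. The length-5 paths are: G–D–B–E–H–I; G–D–C–E–H–I.
That gives 2 distinct shortest paths.

2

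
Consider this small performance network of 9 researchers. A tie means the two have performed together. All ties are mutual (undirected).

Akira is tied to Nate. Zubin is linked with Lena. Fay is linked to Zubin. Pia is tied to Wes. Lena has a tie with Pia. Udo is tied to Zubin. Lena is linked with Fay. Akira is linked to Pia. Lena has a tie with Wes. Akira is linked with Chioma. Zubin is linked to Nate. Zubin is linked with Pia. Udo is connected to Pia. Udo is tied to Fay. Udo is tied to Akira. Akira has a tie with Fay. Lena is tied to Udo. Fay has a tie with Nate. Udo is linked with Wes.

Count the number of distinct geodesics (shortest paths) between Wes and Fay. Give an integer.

The shortest distance is 2. The length-2 paths are: Wes–Udo–Fay; Wes–Lena–Fay.
That gives 2 distinct shortest paths.

2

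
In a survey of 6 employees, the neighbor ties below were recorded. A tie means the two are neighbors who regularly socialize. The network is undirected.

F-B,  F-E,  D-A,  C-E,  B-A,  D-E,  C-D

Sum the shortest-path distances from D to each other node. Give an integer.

Distances from D: A:1, B:2, C:1, E:1, F:2.
Sum = 1 + 2 + 1 + 1 + 2 = 7.

7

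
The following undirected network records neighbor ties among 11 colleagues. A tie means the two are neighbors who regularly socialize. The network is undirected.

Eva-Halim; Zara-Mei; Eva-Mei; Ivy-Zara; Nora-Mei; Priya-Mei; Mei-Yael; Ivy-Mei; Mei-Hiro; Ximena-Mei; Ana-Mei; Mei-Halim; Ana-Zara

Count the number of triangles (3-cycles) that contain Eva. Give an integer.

1

Eva's neighbors: Halim and Mei.
Neighbor pairs that are themselves tied: Eva–Halim–Mei. Each forms one triangle with Eva, for 1 in total.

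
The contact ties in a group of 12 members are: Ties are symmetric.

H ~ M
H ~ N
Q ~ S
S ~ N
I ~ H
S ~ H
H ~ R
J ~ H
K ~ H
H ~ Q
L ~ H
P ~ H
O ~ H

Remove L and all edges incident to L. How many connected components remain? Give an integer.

L's neighbors (H) remain reachable from one another through other ties, so the rest of the network stays in one piece.

1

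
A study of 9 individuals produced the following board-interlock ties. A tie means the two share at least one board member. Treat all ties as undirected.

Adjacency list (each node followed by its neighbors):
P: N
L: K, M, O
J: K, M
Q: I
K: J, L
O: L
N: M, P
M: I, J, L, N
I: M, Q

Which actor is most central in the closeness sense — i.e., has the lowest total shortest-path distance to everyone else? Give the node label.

Farness (sum of distances to all others) for each node — I:17, J:17, K:20, L:15, M:12, N:17, O:22, P:24, Q:24.
The smallest farness is 12, for M, so M has the highest closeness.

M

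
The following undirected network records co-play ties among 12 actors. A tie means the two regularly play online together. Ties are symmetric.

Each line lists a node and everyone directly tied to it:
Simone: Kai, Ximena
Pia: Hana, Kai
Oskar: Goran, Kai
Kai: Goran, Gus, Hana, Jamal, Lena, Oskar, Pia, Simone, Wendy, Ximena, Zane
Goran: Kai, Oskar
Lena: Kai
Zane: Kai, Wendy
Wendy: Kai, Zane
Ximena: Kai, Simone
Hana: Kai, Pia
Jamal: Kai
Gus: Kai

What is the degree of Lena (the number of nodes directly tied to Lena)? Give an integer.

1

Lena is directly tied to Kai. That is 1 neighbor, so the degree of Lena is 1.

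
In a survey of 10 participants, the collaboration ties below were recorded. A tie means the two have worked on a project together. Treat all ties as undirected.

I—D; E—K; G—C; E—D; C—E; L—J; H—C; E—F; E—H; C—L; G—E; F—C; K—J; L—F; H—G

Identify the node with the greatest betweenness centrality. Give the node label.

E

Unnormalized betweenness of each node: C:11/2, D:8, E:20, F:3/2, G:0, H:0, I:0, J:1, K:4, L:3.
E has the largest value, 20, making it the main broker — the node through which the most shortest paths run.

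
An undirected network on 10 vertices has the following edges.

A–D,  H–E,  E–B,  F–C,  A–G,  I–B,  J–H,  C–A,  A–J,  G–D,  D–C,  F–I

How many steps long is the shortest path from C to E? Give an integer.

4

One shortest route is C – A – J – H – E, which uses 4 edges, and at distance 3 from C we only reach {B, H}, which does not include E. So d(C,E) = 4.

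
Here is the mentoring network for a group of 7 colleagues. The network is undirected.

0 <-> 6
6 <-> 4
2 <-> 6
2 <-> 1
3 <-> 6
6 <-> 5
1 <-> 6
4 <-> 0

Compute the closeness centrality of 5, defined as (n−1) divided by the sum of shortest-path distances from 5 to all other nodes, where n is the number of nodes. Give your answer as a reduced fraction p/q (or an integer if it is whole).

6/11

Distances from 5: 0:2, 1:2, 2:2, 3:2, 4:2, 6:1. Sum = 11.
n = 7, so closeness = 6/11.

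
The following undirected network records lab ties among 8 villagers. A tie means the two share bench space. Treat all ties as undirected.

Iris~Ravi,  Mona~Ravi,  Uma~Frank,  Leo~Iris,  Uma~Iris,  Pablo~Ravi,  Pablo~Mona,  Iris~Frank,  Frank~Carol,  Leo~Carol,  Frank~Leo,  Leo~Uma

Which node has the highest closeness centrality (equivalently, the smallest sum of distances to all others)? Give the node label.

Farness (sum of distances to all others) for each node — Carol:17, Frank:12, Iris:10, Leo:12, Mona:17, Pablo:17, Ravi:12, Uma:13.
The smallest farness is 10, for Iris, so Iris has the highest closeness.

Iris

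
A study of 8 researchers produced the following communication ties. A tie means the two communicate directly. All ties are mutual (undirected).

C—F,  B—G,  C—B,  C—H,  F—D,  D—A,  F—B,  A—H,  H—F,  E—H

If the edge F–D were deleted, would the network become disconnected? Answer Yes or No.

Even without that edge, F still reaches D via F – H – A – D, so the network stays connected. Not a bridge.

No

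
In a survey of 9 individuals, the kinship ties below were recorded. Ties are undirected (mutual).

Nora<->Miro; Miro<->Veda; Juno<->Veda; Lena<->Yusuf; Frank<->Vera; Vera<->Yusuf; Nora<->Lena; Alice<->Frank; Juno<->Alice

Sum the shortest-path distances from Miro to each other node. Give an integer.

20

Distances from Miro: Alice:3, Frank:4, Juno:2, Lena:2, Nora:1, Veda:1, Vera:4, Yusuf:3.
Sum = 3 + 4 + 2 + 2 + 1 + 1 + 4 + 3 = 20.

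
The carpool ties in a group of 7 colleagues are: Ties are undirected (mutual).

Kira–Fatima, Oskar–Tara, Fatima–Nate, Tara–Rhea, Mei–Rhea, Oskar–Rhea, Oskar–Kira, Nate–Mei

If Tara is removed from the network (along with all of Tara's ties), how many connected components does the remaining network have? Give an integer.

1

Tara's neighbors (Oskar and Rhea) remain reachable from one another through other ties, so the rest of the network stays in one piece.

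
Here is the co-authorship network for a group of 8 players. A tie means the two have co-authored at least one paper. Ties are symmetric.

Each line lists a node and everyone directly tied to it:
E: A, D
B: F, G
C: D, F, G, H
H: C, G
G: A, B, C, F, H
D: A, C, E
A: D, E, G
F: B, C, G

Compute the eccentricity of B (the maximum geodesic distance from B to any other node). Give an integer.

Distances from B: A:2, C:2, D:3, E:3, F:1, G:1, H:2.
The largest is 3 (to D and E), so the eccentricity of B is 3.

3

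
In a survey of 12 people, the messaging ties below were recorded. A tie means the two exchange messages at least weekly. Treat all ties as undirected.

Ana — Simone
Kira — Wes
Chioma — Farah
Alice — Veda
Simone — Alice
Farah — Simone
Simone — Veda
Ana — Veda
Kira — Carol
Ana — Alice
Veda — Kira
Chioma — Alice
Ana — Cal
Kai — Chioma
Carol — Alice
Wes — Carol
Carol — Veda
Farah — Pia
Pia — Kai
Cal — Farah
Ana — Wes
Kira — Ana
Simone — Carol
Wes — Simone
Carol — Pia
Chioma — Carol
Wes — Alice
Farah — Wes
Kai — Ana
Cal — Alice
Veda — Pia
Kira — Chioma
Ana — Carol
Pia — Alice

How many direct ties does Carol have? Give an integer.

Carol is directly tied to Alice, Ana, Chioma, Kira, Pia, Simone, Veda, and Wes. That is 8 neighbors, so the degree of Carol is 8.

8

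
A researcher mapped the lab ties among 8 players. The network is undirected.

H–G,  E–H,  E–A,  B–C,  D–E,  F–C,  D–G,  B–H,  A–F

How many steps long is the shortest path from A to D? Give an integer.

One shortest route is A – E – D, which uses 2 edges, and A and D are not directly tied, so nothing shorter exists. So d(A,D) = 2.

2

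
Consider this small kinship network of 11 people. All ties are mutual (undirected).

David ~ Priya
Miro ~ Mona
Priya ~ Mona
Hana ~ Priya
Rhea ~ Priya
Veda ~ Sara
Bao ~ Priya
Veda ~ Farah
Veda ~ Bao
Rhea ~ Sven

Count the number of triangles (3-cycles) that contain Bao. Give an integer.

0

Bao's neighbors are Priya and Veda, but none of them are tied to each other, so no triangle contains Bao.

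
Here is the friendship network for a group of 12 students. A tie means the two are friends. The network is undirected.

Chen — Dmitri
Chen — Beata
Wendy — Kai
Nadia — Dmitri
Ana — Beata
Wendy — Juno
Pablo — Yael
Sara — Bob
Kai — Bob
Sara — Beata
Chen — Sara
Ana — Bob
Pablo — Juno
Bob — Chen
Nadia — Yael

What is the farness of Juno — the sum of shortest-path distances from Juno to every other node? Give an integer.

Distances from Juno: Ana:4, Beata:5, Bob:3, Chen:4, Dmitri:4, Kai:2, Nadia:3, Pablo:1, Sara:4, Wendy:1, Yael:2.
Sum = 4 + 5 + 3 + 4 + 4 + 2 + 3 + 1 + 4 + 1 + 2 = 33.

33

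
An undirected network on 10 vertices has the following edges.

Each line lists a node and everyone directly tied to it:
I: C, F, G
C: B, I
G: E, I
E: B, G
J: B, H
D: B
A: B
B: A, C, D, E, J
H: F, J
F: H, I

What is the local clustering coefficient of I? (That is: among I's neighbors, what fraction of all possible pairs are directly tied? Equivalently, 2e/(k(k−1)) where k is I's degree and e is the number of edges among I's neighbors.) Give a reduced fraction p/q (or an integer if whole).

0

I's neighbors: C, F, and G (k = 3).
Possible neighbor pairs: C(3,2) = 3. Edges among them: none → e = 0.
Clustering(I) = 0/3 = 0.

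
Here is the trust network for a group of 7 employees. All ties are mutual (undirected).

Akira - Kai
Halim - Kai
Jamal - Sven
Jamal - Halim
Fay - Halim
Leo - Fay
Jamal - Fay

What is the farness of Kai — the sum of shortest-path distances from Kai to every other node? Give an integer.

Distances from Kai: Akira:1, Fay:2, Halim:1, Jamal:2, Leo:3, Sven:3.
Sum = 1 + 2 + 1 + 2 + 3 + 3 = 12.

12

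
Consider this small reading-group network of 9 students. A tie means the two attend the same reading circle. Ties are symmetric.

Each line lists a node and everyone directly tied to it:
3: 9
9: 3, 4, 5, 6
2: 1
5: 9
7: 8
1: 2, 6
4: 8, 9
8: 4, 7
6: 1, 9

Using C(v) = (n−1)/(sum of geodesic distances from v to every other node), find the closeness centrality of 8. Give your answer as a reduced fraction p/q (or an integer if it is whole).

4/11

Distances from 8: 1:4, 2:5, 3:3, 4:1, 5:3, 6:3, 7:1, 9:2. Sum = 22.
n = 9, so closeness = 8/22 = 4/11.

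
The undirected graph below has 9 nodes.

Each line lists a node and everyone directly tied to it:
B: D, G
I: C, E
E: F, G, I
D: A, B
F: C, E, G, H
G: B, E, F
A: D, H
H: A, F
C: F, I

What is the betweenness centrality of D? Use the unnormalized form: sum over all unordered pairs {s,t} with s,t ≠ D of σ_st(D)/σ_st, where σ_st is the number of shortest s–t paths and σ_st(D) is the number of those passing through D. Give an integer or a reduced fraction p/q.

2

Pairs whose geodesics pass through D — H–B: 1/2; A–B: 1; A–G: 1/2.
All other pairs contribute 0.
Summing the contributions gives betweenness(D) = 2.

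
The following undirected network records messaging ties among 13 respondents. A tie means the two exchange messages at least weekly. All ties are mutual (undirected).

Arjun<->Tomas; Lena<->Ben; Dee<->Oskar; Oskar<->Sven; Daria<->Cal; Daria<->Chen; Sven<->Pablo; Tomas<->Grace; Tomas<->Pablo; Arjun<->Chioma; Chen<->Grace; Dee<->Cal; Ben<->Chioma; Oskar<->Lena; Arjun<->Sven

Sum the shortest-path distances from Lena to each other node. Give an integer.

35

Distances from Lena: Arjun:3, Ben:1, Cal:3, Chen:5, Chioma:2, Daria:4, Dee:2, Grace:5, Oskar:1, Pablo:3, Sven:2, Tomas:4.
Sum = 3 + 1 + 3 + 5 + 2 + 4 + 2 + 5 + 1 + 3 + 2 + 4 = 35.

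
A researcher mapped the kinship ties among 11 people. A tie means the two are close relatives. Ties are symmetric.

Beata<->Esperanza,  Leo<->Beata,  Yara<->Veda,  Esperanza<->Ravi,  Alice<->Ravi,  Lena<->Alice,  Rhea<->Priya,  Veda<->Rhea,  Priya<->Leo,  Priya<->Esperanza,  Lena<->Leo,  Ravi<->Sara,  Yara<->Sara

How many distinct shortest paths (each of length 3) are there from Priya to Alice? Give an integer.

The shortest distance is 3. The length-3 paths are: Priya–Leo–Lena–Alice; Priya–Esperanza–Ravi–Alice.
That gives 2 distinct shortest paths.

2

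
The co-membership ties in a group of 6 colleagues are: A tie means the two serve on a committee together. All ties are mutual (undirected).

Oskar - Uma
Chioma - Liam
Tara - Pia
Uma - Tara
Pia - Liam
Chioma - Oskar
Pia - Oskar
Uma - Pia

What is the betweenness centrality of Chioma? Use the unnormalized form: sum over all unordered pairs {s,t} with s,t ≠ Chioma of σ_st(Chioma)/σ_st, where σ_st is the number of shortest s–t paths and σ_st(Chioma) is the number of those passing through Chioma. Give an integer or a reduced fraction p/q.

1/2

Pairs whose geodesics pass through Chioma — Oskar–Liam: 1/2.
All other pairs contribute 0.
Summing the contributions gives betweenness(Chioma) = 1/2.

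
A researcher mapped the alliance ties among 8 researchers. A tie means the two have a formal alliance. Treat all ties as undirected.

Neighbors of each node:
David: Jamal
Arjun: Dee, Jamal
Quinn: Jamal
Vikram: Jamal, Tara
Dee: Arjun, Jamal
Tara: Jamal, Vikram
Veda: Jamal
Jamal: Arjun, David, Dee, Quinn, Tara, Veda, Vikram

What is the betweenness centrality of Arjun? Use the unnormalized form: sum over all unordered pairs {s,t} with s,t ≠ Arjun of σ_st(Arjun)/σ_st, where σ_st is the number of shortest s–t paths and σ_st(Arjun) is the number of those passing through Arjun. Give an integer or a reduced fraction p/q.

0

No shortest path between any pair of other nodes passes through Arjun.
Summing the contributions gives betweenness(Arjun) = 0.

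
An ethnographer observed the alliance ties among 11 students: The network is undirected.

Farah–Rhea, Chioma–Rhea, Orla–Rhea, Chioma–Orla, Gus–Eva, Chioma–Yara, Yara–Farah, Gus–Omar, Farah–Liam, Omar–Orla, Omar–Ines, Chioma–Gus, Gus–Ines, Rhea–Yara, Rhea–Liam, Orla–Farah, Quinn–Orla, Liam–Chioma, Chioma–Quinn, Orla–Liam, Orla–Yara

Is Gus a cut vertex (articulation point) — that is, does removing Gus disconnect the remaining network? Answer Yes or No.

Yes

Removing Gus leaves {Chioma, Farah, Ines, Liam, Omar, Orla, Quinn, Rhea, and Yara} with no path to {Eva}, so the network splits into 2 components. Gus is a cut vertex.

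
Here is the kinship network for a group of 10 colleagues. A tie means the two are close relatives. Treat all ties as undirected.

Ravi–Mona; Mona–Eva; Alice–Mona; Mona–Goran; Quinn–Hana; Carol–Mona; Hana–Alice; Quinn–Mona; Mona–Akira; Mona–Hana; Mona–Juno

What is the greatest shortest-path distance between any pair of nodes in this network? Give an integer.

2

Eccentricity of each node (its greatest distance to any other): Akira:2, Alice:2, Carol:2, Eva:2, Goran:2, Hana:2, Juno:2, Mona:1, Quinn:2, Ravi:2.
The maximum eccentricity is 2, realized for instance by the pair Carol–Hana via Carol – Mona – Hana. So the diameter is 2.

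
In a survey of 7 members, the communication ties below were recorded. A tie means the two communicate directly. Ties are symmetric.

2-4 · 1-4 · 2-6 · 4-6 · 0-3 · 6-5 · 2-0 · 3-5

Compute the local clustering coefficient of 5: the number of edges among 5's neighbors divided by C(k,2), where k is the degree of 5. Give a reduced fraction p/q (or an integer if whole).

0

5's neighbors: 3 and 6 (k = 2).
Possible neighbor pairs: C(2,2) = 1. Edges among them: none → e = 0.
Clustering(5) = 0/1.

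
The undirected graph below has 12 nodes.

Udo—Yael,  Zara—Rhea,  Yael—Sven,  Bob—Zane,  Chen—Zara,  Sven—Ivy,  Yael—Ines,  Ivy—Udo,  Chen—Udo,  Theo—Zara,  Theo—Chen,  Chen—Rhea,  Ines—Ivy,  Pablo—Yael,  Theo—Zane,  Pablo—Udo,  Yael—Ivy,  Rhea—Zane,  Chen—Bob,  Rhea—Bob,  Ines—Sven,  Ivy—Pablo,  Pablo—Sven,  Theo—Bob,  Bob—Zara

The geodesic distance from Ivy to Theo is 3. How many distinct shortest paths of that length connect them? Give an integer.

The shortest distance is 3, and the only length-3 path is Ivy–Udo–Chen–Theo. So there is exactly 1 shortest path.

1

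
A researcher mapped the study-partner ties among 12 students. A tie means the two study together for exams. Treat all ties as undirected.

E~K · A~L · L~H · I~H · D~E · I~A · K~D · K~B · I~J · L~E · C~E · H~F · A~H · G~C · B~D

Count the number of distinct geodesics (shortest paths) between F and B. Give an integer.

The shortest distance is 5. The length-5 paths are: F–H–L–E–K–B; F–H–L–E–D–B.
That gives 2 distinct shortest paths.

2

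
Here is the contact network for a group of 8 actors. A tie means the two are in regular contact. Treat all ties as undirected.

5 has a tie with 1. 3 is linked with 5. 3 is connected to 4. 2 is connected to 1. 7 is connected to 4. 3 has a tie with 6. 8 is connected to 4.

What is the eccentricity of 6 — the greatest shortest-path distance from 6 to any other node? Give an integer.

Distances from 6: 1:3, 2:4, 3:1, 4:2, 5:2, 7:3, 8:3.
The largest is 4 (to 2), so the eccentricity of 6 is 4.

4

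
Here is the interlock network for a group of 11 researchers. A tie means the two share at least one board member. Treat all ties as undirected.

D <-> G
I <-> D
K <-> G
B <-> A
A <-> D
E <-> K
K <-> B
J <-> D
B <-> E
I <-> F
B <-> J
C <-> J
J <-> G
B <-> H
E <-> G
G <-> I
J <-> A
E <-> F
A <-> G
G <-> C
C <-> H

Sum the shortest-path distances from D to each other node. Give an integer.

17

Distances from D: A:1, B:2, C:2, E:2, F:2, G:1, H:3, I:1, J:1, K:2.
Sum = 1 + 2 + 2 + 2 + 2 + 1 + 3 + 1 + 1 + 2 = 17.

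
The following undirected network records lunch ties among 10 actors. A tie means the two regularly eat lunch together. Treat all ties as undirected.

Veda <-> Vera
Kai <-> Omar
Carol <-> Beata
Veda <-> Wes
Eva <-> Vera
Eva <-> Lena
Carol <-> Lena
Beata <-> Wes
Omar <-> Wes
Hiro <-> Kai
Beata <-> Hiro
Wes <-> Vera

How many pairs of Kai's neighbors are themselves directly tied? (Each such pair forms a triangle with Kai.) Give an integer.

Kai's neighbors are Hiro and Omar, but none of them are tied to each other, so no triangle contains Kai.

0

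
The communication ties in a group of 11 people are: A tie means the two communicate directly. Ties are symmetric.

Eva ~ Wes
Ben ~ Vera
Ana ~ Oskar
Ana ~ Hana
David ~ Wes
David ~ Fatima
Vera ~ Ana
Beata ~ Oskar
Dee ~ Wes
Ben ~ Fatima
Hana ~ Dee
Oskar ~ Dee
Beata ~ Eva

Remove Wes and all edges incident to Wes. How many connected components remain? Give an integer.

1

Wes's neighbors (David, Dee, and Eva) remain reachable from one another through other ties, so the rest of the network stays in one piece.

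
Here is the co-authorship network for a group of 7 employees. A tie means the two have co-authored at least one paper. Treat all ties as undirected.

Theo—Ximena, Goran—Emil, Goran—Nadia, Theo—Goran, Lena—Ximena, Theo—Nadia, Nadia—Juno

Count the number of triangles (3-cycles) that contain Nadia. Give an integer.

1

Nadia's neighbors: Goran, Juno, and Theo.
Neighbor pairs that are themselves tied: Nadia–Goran–Theo. Each forms one triangle with Nadia, for 1 in total.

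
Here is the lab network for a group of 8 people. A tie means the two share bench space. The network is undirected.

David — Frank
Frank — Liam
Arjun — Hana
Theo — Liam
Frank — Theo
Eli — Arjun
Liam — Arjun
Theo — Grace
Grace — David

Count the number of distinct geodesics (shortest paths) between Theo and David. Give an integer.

2

The shortest distance is 2. The length-2 paths are: Theo–Frank–David; Theo–Grace–David.
That gives 2 distinct shortest paths.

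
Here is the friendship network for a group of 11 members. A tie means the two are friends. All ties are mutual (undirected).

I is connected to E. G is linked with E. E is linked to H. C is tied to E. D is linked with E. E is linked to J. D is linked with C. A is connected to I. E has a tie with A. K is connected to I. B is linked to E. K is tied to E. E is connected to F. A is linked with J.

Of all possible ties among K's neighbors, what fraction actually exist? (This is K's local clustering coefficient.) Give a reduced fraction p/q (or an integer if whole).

1

K's neighbors: E and I (k = 2).
Possible neighbor pairs: C(2,2) = 1. Edges among them: E–I → e = 1.
Clustering(K) = 1/1.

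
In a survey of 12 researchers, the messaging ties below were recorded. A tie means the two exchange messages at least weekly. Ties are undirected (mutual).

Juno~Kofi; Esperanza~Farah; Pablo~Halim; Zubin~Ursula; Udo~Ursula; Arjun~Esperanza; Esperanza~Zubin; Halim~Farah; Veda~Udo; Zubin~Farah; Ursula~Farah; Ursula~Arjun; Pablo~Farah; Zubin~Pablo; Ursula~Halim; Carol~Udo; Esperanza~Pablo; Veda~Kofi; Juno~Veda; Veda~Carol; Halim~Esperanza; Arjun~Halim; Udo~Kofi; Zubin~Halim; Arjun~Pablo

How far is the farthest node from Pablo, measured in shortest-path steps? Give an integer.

Distances from Pablo: Arjun:1, Carol:4, Esperanza:1, Farah:1, Halim:1, Juno:5, Kofi:4, Udo:3, Ursula:2, Veda:4, Zubin:1.
The largest is 5 (to Juno), so the eccentricity of Pablo is 5.

5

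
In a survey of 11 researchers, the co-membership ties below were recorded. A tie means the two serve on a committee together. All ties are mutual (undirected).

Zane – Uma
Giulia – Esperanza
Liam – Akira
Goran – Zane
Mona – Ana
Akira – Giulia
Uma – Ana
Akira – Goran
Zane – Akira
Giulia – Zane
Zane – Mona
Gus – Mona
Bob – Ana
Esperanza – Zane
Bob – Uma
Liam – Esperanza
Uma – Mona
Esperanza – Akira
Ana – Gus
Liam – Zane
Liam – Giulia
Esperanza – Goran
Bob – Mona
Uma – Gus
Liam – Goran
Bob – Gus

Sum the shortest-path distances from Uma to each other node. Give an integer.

Distances from Uma: Akira:2, Ana:1, Bob:1, Esperanza:2, Giulia:2, Goran:2, Gus:1, Liam:2, Mona:1, Zane:1.
Sum = 2 + 1 + 1 + 2 + 2 + 2 + 1 + 2 + 1 + 1 = 15.

15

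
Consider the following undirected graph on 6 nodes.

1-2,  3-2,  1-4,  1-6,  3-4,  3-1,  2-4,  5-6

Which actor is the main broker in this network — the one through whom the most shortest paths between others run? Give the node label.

1

Unnormalized betweenness of each node: 1:6, 2:0, 3:0, 4:0, 5:0, 6:4.
1 has the largest value, 6, making it the main broker — the node through which the most shortest paths run.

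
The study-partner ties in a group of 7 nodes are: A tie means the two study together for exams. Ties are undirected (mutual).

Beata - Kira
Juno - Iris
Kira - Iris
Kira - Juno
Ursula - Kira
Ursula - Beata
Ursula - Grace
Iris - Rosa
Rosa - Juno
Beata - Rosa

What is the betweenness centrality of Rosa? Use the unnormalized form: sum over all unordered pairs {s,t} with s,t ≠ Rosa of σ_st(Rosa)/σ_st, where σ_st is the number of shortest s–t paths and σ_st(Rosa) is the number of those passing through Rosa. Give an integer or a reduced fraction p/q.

1

Pairs whose geodesics pass through Rosa — Beata–Iris: 1/2; Beata–Juno: 1/2.
All other pairs contribute 0.
Summing the contributions gives betweenness(Rosa) = 1.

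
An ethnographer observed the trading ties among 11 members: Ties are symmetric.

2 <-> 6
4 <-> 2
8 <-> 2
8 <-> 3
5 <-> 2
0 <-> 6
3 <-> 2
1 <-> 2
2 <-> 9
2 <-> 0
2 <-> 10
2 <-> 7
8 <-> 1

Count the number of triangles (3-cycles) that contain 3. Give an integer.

3's neighbors: 2 and 8.
Neighbor pairs that are themselves tied: 3–2–8. Each forms one triangle with 3, for 1 in total.

1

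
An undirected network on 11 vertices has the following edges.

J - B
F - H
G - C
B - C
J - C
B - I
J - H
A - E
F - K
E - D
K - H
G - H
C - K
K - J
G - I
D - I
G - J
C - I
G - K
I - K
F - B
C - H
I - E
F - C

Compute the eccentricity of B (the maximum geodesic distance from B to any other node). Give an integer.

Distances from B: A:3, C:1, D:2, E:2, F:1, G:2, H:2, I:1, J:1, K:2.
The largest is 3 (to A), so the eccentricity of B is 3.

3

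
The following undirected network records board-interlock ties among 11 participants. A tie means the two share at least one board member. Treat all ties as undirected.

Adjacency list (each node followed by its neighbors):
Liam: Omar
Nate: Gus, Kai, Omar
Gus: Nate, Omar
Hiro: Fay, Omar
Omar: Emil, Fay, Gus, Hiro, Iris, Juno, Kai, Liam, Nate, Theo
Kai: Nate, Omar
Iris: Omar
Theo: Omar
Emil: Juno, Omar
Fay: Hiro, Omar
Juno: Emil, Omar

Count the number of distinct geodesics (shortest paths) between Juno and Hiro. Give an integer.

The shortest distance is 2, and the only length-2 path is Juno–Omar–Hiro. So there is exactly 1 shortest path.

1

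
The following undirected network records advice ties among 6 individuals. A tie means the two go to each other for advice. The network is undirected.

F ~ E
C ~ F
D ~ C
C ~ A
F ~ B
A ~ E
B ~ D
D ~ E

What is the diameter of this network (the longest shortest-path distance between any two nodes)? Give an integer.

3

Eccentricity of each node (its greatest distance to any other): A:3, B:3, C:2, D:2, E:2, F:2.
The maximum eccentricity is 3, realized for instance by the pair B–A via B – D – E – A. So the diameter is 3.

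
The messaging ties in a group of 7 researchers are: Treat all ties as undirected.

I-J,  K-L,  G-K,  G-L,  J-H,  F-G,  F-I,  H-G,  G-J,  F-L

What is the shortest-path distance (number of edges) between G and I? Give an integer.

2

One shortest route is G – F – I, which uses 2 edges, and G and I are not directly tied, so nothing shorter exists. So d(G,I) = 2.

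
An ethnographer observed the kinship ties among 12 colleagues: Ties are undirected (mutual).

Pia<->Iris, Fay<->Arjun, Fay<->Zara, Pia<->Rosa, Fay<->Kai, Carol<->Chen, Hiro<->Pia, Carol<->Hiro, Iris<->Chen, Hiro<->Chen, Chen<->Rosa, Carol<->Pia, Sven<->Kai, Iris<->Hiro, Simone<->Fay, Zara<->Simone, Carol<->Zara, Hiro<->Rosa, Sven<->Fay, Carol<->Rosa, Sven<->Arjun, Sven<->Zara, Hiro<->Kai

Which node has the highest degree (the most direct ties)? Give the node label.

Degrees — Arjun:2, Carol:5, Chen:4, Fay:5, Hiro:6, Iris:3, Kai:3, Pia:4, Rosa:4, Simone:2, Sven:4, Zara:4.
The maximum is 6, attained only by Hiro.

Hiro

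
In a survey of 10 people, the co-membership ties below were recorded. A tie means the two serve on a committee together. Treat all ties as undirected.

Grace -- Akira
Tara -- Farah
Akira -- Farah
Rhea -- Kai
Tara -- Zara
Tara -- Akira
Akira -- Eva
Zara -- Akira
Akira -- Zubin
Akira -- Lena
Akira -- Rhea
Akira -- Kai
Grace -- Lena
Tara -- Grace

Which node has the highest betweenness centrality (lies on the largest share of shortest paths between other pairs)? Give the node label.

Akira

Unnormalized betweenness of each node: Akira:29, Eva:0, Farah:0, Grace:1/2, Kai:0, Lena:0, Rhea:0, Tara:3/2, Zara:0, Zubin:0.
Akira has the largest value, 29, making it the main broker — the node through which the most shortest paths run.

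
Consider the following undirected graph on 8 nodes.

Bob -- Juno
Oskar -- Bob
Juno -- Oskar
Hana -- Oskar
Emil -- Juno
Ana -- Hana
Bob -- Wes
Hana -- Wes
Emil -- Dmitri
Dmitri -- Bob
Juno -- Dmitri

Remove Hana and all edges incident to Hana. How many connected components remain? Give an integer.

2

Without Hana, the remaining ties split the others into: {Bob, Dmitri, Emil, Juno, Oskar, Wes}; {Ana}.
That's 2 separate components.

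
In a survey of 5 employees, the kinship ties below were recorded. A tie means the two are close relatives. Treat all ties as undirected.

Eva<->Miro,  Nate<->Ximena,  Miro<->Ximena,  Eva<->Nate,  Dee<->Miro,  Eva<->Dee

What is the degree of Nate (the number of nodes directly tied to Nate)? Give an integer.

Nate is directly tied to Eva and Ximena. That is 2 neighbors, so the degree of Nate is 2.

2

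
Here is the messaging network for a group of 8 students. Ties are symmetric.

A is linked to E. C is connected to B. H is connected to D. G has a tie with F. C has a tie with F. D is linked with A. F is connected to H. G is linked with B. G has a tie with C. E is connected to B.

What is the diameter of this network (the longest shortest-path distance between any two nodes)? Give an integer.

Eccentricity of each node (its greatest distance to any other): A:3, B:3, C:3, D:3, E:3, F:3, G:3, H:3.
The maximum eccentricity is 3, realized for instance by the pair B–D via B – E – A – D. So the diameter is 3.

3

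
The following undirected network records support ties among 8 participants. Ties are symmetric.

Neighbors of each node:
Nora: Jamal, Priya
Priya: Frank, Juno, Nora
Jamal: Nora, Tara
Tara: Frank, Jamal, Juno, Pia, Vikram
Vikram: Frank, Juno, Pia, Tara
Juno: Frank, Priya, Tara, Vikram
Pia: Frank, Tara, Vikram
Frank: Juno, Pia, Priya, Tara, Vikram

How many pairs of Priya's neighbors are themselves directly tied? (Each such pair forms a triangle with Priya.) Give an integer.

Priya's neighbors: Frank, Juno, and Nora.
Neighbor pairs that are themselves tied: Priya–Frank–Juno. Each forms one triangle with Priya, for 1 in total.

1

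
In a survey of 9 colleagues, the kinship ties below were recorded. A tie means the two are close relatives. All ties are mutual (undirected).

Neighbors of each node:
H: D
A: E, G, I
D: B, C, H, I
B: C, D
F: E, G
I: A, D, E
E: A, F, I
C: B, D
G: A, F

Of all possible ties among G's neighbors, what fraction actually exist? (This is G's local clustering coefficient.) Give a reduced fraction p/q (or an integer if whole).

G's neighbors: A and F (k = 2).
Possible neighbor pairs: C(2,2) = 1. Edges among them: none → e = 0.
Clustering(G) = 0/1.

0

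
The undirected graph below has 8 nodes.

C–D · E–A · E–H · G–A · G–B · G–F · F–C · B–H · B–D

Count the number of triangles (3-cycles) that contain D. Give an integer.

D's neighbors are B and C, but none of them are tied to each other, so no triangle contains D.

0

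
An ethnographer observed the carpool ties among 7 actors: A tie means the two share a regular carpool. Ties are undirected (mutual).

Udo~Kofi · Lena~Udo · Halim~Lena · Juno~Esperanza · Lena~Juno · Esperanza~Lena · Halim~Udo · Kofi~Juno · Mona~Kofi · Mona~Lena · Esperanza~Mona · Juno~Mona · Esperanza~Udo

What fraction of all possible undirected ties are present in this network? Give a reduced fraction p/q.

There are 13 edges and 7 nodes, so the maximum possible is C(7,2) = 21.
Density = 13/21.

13/21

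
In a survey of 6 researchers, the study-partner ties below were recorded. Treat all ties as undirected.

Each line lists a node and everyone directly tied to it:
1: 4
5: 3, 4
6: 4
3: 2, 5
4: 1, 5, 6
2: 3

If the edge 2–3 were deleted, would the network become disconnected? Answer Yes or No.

Yes

Without the 2–3 edge there is no alternate route between 2 and 3, so the network disconnects. It is a bridge.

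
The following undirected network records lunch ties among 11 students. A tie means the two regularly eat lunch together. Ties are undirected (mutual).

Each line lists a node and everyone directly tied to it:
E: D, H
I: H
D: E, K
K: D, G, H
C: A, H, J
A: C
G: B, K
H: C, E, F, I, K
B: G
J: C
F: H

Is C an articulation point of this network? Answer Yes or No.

Yes

Removing C leaves {A} with no path to {J}, so the network splits into 3 components. C is a cut vertex.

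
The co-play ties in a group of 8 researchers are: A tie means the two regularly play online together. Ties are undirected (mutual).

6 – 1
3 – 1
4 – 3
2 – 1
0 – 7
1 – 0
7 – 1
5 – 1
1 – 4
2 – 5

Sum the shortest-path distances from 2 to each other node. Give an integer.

12

Distances from 2: 0:2, 1:1, 3:2, 4:2, 5:1, 6:2, 7:2.
Sum = 2 + 1 + 2 + 2 + 1 + 2 + 2 = 12.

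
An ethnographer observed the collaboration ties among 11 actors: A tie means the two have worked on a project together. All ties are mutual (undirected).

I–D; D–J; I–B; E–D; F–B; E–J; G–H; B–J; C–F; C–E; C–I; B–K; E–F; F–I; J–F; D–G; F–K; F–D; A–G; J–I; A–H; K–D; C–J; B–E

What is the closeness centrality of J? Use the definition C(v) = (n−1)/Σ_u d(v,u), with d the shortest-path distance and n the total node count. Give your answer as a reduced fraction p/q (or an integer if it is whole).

Distances from J: A:3, B:1, C:1, D:1, E:1, F:1, G:2, H:3, I:1, K:2. Sum = 16.
n = 11, so closeness = 10/16 = 5/8.

5/8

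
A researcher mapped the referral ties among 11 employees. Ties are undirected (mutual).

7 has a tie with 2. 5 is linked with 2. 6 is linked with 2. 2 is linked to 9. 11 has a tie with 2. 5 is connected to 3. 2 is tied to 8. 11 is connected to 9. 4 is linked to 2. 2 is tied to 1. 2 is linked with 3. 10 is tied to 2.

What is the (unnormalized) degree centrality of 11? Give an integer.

11 is directly tied to 2 and 9. That is 2 neighbors, so the degree of 11 is 2.

2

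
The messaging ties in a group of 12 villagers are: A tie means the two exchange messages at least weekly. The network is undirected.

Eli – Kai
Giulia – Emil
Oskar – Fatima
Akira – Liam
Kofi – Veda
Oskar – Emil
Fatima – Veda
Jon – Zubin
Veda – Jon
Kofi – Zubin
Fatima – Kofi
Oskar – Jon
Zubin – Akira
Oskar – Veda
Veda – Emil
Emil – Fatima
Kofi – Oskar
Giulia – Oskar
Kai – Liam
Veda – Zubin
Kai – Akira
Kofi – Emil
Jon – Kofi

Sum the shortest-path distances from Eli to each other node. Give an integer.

41

Distances from Eli: Akira:2, Emil:5, Fatima:5, Giulia:6, Jon:4, Kai:1, Kofi:4, Liam:2, Oskar:5, Veda:4, Zubin:3.
Sum = 2 + 5 + 5 + 6 + 4 + 1 + 4 + 2 + 5 + 4 + 3 = 41.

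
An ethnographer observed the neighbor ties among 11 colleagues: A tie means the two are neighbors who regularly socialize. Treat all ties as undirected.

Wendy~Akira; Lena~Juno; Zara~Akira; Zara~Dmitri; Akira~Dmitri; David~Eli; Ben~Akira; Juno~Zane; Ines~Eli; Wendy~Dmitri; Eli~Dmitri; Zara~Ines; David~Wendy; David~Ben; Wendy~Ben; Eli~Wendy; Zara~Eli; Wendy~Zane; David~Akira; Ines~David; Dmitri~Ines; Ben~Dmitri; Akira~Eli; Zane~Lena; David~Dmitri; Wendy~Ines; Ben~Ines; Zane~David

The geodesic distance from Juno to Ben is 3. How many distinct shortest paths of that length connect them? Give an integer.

The shortest distance is 3. The length-3 paths are: Juno–Zane–David–Ben; Juno–Zane–Wendy–Ben.
That gives 2 distinct shortest paths.

2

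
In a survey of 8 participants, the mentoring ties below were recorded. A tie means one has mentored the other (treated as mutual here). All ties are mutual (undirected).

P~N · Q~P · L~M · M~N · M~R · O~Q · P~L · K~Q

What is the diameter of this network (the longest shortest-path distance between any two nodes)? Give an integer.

Eccentricity of each node (its greatest distance to any other): K:5, L:3, M:4, N:3, O:5, P:3, Q:4, R:5.
The maximum eccentricity is 5, realized for instance by the pair K–R via K – Q – P – N – M – R. So the diameter is 5.

5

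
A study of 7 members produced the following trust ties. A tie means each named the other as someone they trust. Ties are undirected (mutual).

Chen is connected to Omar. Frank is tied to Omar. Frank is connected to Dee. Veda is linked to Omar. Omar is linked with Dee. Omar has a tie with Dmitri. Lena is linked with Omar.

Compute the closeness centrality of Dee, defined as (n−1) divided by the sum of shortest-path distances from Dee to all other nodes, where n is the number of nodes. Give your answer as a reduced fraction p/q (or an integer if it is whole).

3/5

Distances from Dee: Chen:2, Dmitri:2, Frank:1, Lena:2, Omar:1, Veda:2. Sum = 10.
n = 7, so closeness = 6/10 = 3/5.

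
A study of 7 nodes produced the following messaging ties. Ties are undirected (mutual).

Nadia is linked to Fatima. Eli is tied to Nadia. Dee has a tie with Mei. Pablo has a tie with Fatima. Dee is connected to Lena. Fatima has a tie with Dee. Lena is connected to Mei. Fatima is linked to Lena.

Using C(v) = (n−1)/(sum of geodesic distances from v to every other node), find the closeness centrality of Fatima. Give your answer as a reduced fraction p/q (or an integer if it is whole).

Distances from Fatima: Dee:1, Eli:2, Lena:1, Mei:2, Nadia:1, Pablo:1. Sum = 8.
n = 7, so closeness = 6/8 = 3/4.

3/4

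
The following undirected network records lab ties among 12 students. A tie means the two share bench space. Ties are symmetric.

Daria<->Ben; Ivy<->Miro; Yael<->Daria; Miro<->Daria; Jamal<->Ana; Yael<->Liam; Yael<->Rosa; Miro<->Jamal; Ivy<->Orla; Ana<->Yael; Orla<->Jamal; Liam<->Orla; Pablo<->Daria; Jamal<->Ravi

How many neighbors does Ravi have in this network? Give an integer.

Ravi is directly tied to Jamal. That is 1 neighbor, so the degree of Ravi is 1.

1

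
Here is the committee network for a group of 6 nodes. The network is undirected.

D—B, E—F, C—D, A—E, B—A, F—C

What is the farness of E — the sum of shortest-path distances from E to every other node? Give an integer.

9

Distances from E: A:1, B:2, C:2, D:3, F:1.
Sum = 1 + 2 + 2 + 3 + 1 = 9.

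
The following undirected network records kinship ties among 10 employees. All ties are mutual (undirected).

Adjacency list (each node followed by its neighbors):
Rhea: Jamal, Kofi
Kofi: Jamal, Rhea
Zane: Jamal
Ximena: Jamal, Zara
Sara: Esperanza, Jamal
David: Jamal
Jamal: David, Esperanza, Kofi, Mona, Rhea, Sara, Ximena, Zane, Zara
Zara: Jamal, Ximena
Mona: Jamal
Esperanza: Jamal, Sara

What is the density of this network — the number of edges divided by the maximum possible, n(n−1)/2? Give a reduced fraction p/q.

4/15

There are 12 edges and 10 nodes, so the maximum possible is C(10,2) = 45.
Density = 12/45 = 4/15.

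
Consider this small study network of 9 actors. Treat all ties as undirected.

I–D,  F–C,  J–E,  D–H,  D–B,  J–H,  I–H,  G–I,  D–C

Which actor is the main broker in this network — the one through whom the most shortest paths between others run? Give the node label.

Unnormalized betweenness of each node: B:0, C:7, D:17, E:0, F:0, G:0, H:12, I:7, J:7.
D has the largest value, 17, making it the main broker — the node through which the most shortest paths run.

D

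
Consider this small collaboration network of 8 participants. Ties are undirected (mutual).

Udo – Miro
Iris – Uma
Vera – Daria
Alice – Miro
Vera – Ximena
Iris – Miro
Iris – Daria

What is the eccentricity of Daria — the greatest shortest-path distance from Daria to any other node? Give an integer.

Distances from Daria: Alice:3, Iris:1, Miro:2, Udo:3, Uma:2, Vera:1, Ximena:2.
The largest is 3 (to Udo and Alice), so the eccentricity of Daria is 3.

3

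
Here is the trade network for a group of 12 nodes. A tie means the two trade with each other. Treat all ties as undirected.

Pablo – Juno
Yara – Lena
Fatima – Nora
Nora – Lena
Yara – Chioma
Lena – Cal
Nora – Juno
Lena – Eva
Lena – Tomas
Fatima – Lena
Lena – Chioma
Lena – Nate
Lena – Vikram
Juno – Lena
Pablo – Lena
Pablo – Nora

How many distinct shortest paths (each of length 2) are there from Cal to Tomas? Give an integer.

1

The shortest distance is 2, and the only length-2 path is Cal–Lena–Tomas. So there is exactly 1 shortest path.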